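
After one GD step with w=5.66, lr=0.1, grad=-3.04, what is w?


w_new = w - α·∇
= 5.66 - 0.1·-3.04
= 5.66 + 0.304
= 5.964

5.964


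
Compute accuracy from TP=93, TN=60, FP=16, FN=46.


Accuracy = (TP+TN)/(TP+TN+FP+FN)
= (93+60)/(215)
= 153/215 = 71.16%

71.16%


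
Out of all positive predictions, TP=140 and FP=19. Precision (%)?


Precision = TP/(TP+FP)
= 140/(140+19)
= 140/159 = 88.05%

88.05%


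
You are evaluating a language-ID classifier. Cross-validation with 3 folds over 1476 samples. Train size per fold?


Fold size = 1476/3 = 492
Training per fold = 1476 - 492 = 984

984


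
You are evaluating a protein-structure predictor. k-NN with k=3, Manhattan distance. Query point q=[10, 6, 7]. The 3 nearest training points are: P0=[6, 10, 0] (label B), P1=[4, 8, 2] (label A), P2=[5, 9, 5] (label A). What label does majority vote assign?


d(q,P0) = 15  (label B)
d(q,P1) = 13  (label A)
d(q,P2) = 10  (label A)
Votes: A=2, B=1
Majority → A

A


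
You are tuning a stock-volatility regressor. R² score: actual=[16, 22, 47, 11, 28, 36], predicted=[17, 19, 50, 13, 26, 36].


ȳ = 26.6667
SS_res = Σ(y-ŷ)² = 27
SS_tot = Σ(y-ȳ)² = 883.33
R² = 1 - SS_res/SS_tot = 1 - 0.0306 = 0.9694

0.9694


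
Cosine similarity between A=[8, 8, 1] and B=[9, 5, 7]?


A·B = 8·9 + 8·5 + 1·7 = 119
‖A‖ = √129 = 11.3578, ‖B‖ = √155 = 12.4499
cos = 119/(√129·√155) = 119/√19995 = 0.8416

0.8416


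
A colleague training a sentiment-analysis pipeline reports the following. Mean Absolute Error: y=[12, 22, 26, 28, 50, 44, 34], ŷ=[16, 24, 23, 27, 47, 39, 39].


Absolute errors: |12-16|=4, |22-24|=2, |26-23|=3, |28-27|=1, |50-47|=3, |44-39|=5, |34-39|=5
Sum = 23
MAE = 23/7 = 23/7

23/7


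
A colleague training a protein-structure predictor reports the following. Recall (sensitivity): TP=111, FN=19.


Recall = TP/(TP+FN)
= 111/(111+19)
= 111/130 = 85.38%

85.38%


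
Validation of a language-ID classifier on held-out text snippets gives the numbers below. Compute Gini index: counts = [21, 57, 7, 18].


Probabilities: [21/103, 57/103, 7/103, 18/103] ≈ [0.2039, 0.5534, 0.068, 0.1748]
Σpᵢ² = (441 + 3249 + 49 + 324)/103² = 4063/10609
Gini = 1 - Σpᵢ² = 1 - 4063/10609 = 0.617

0.617


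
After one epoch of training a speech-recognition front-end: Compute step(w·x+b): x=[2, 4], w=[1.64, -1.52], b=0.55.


z = (2)·(1.64) + (4)·(-1.52) + 0.55
  = -2.25
step(z) = 0 (z<0)

0


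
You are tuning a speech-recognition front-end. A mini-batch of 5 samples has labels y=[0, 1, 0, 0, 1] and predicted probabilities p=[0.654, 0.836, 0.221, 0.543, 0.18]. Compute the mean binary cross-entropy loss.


L[0] = -ln(1-0.654) = -ln(0.346) = 1.0613
L[1] = -ln(0.836) = 0.1791
L[2] = -ln(1-0.221) = -ln(0.779) = 0.2497
L[3] = -ln(1-0.543) = -ln(0.457) = 0.7831
L[4] = -ln(0.18) = 1.7148
mean = (1.0613 + 0.1791 + 0.2497 + 0.7831 + 1.7148)/5 = 0.7976

0.7976


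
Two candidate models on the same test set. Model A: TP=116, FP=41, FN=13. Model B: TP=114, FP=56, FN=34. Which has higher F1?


Model A: P=116/157=0.7389, R=116/129=0.8992, F1=2PR/(P+R)=2TP/(2TP+FP+FN)=232/286=0.8112
Model B: P=114/170=0.6706, R=114/148=0.7703, F1=2PR/(P+R)=2TP/(2TP+FP+FN)=228/318=0.717
0.8112 > 0.717 → Model A

Model A


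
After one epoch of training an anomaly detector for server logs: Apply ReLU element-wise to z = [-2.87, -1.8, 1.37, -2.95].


ReLU(-2.87) = max(0, -2.87) = 0.0
ReLU(-1.8) = max(0, -1.8) = 0.0
ReLU(1.37) = max(0, 1.37) = 1.37
ReLU(-2.95) = max(0, -2.95) = 0.0
result = [0.0, 0.0, 1.37, 0.0]

[0.0, 0.0, 1.37, 0.0]


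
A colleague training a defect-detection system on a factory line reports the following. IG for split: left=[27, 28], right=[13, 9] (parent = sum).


Parent = [40, 37], H_parent = 0.9989
H_left = 0.9998 (n=55), H_right = 0.976 (n=22)
H_children = (55/77)·0.9998 + (22/77)·0.976 = 0.993
IG = 0.9989 - 0.993 = 0.0059

0.0059


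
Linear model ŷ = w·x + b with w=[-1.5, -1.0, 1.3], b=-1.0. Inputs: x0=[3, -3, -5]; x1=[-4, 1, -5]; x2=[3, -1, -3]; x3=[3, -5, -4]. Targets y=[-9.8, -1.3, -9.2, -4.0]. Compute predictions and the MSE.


ŷ0 = (-1.5)·(3) + (-1.0)·(-3) + (1.3)·(-5) - 1.0 = -9.0
ŷ1 = (-1.5)·(-4) + (-1.0)·(1) + (1.3)·(-5) - 1.0 = -2.5
ŷ2 = (-1.5)·(3) + (-1.0)·(-1) + (1.3)·(-3) - 1.0 = -8.4
ŷ3 = (-1.5)·(3) + (-1.0)·(-5) + (1.3)·(-4) - 1.0 = -5.7
errors² = [0.64, 1.44, 0.64, 2.89]
MSE = 5.6100/4 = 1.4025

1.4025


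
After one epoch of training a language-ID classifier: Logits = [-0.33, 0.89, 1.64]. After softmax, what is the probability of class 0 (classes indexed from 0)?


Exponentials: e^-0.33=0.7189, e^0.89=2.4351, e^1.64=5.1552
Sum = 8.3092
Softmax = [0.0865, 0.2931, 0.6204]
p[0] = 0.7189/8.3092 = 0.0865

0.0865


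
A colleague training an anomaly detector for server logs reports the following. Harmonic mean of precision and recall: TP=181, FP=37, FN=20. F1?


Precision = 181/218 = 0.8303
Recall = 181/201 = 0.9005
F1 = 2·P·R/(P+R) = 2·TP/(2·TP+FP+FN) = 362/(362+37+20) = 362/419 = 0.864

0.864


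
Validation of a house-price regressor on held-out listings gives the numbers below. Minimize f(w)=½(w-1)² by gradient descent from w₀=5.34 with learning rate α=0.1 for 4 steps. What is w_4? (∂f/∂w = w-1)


step 1: grad = 5.34-1 = 4.34; w = 5.34 - 0.1·(4.34) = 4.906
step 2: grad = 4.906-1 = 3.906; w = 4.906 - 0.1·(3.906) = 4.5154
step 3: grad = 4.5154-1 = 3.5154; w = 4.5154 - 0.1·(3.5154) = 4.16386
step 4: grad = 4.16386-1 = 3.16386; w = 4.16386 - 0.1·(3.16386) = 3.847474

3.847474


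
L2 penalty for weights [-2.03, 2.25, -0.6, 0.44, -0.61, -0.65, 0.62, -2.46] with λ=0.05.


‖w‖₂² = (-2.03)² + (2.25)² + (-0.6)² + (0.44)² + (-0.61)² + (-0.65)² + (0.62)² + (-2.46)²
     = 4.1209 + 5.0625 + 0.36 + 0.1936 + 0.3721 + 0.4225 + 0.3844 + 6.0516
     = 16.9676
λ·‖w‖₂² = 0.05·16.9676 = 0.84838

0.84838


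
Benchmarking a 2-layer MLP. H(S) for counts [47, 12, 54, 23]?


Probabilities: [47/136, 12/136, 54/136, 23/136] ≈ [0.3456, 0.0882, 0.3971, 0.1691]
H = -((47/136)·log₂(47/136) + (12/136)·log₂(12/136) + (54/136)·log₂(54/136) + (23/136)·log₂(23/136))
  = 1.8015 bits

1.8015 bits


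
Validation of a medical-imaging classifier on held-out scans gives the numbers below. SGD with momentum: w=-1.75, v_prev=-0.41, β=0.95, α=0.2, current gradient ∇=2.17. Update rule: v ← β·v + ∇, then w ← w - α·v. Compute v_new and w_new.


v_new = 0.95·-0.41 + 2.17 = -0.3895 + 2.17 = 1.7805
w_new = -1.75 - 0.2·1.7805 = -1.75 - 0.3561 = -2.1061

v_new=1.7805, w_new=-2.1061


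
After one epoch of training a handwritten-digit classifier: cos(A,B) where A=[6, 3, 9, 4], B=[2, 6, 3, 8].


A·B = 6·2 + 3·6 + 9·3 + 4·8 = 89
‖A‖ = √142 = 11.9164, ‖B‖ = √113 = 10.6301
cos = 89/(√142·√113) = 89/√16046 = 0.7026

0.7026


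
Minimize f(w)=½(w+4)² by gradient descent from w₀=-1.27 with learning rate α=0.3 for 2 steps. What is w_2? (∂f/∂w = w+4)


step 1: grad = -1.27+4 = 2.73; w = -1.27 - 0.3·(2.73) = -2.089
step 2: grad = -2.089+4 = 1.911; w = -2.089 - 0.3·(1.911) = -2.6623

-2.6623


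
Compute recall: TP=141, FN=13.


Recall = TP/(TP+FN)
= 141/(141+13)
= 141/154 = 91.56%

91.56%


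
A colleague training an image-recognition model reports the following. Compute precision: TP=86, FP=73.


Precision = TP/(TP+FP)
= 86/(86+73)
= 86/159 = 54.09%

54.09%


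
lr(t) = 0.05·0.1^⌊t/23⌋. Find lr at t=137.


n_drops = ⌊137/23⌋ = 5
lr = 0.05·0.1^5 = 0.05·0.00001 = 0.0000005

0.0000005


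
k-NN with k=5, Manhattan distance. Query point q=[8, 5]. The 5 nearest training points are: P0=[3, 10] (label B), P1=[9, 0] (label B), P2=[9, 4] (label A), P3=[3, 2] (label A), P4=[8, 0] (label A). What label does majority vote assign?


d(q,P0) = 10  (label B)
d(q,P1) = 6  (label B)
d(q,P2) = 2  (label A)
d(q,P3) = 8  (label A)
d(q,P4) = 5  (label A)
Votes: A=3, B=2
Majority → A

A


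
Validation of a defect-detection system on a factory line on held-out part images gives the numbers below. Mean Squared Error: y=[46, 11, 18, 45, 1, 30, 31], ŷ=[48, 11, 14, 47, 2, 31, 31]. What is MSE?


Squared errors: (46-48)²=4, (11-11)²=0, (18-14)²=16, (45-47)²=4, (1-2)²=1, (30-31)²=1, (31-31)²=0
Sum = 26
MSE = 26/7 = 26/7

26/7


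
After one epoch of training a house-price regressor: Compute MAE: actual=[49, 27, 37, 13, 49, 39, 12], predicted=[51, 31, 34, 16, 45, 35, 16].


Absolute errors: |49-51|=2, |27-31|=4, |37-34|=3, |13-16|=3, |49-45|=4, |39-35|=4, |12-16|=4
Sum = 24
MAE = 24/7 = 24/7

24/7


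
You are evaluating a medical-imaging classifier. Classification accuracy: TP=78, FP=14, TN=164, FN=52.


Accuracy = (TP+TN)/(TP+TN+FP+FN)
= (78+164)/(308)
= 242/308 = 78.57%

78.57%


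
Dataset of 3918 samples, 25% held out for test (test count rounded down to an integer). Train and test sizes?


Test = ⌊3918·25/100⌋ = 979
Train = 3918 - 979 = 2939

Train: 2939, Test: 979


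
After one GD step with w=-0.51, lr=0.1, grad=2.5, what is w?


w_new = w - α·∇
= -0.51 - 0.1·2.5
= -0.51 - 0.25
= -0.76

-0.76


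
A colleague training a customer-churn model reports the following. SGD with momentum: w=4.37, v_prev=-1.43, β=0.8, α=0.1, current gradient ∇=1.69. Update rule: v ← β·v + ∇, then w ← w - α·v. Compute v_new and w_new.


v_new = 0.8·-1.43 + 1.69 = -1.144 + 1.69 = 0.546
w_new = 4.37 - 0.1·0.546 = 4.37 - 0.0546 = 4.3154

v_new=0.546, w_new=4.3154


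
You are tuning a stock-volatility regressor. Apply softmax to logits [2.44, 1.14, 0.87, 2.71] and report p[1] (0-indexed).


Exponentials: e^2.44=11.473, e^1.14=3.1268, e^0.87=2.3869, e^2.71=15.0293
Sum = 32.016
Softmax = [0.3584, 0.0977, 0.0746, 0.4694]
p[1] = 3.1268/32.016 = 0.0977

0.0977


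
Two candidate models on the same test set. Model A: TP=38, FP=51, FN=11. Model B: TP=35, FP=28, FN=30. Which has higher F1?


Model A: P=38/89=0.427, R=38/49=0.7755, F1=2PR/(P+R)=2TP/(2TP+FP+FN)=76/138=0.5507
Model B: P=35/63=0.5556, R=35/65=0.5385, F1=2PR/(P+R)=2TP/(2TP+FP+FN)=70/128=0.5469
0.5507 > 0.5469 → Model A

Model A


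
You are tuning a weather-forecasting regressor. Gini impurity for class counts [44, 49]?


Probabilities: [44/93, 49/93] ≈ [0.4731, 0.5269]
Σpᵢ² = (1936 + 2401)/93² = 4337/8649
Gini = 1 - Σpᵢ² = 1 - 4337/8649 = 0.4986

0.4986


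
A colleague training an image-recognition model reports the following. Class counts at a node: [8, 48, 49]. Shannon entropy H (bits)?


Probabilities: [8/105, 48/105, 49/105] ≈ [0.0762, 0.4571, 0.4667]
H = -((8/105)·log₂(8/105) + (48/105)·log₂(48/105) + (49/105)·log₂(49/105))
  = 1.3124 bits

1.3124 bits


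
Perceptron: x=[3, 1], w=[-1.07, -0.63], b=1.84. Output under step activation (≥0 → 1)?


z = (3)·(-1.07) + (1)·(-0.63) + 1.84
  = -2.0
step(z) = 0 (z<0)

0


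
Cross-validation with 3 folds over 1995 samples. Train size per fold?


Fold size = 1995/3 = 665
Training per fold = 1995 - 665 = 1330

1330


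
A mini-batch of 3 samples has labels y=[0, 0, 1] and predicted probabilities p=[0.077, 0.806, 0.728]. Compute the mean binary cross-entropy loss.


L[0] = -ln(1-0.077) = -ln(0.923) = 0.0801
L[1] = -ln(1-0.806) = -ln(0.194) = 1.6399
L[2] = -ln(0.728) = 0.3175
mean = (0.0801 + 1.6399 + 0.3175)/3 = 0.6792

0.6792


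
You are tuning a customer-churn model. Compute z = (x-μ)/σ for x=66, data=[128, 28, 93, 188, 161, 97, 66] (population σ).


μ = 108.7143, σ = 50.8716
z = (66 - 108.7143)/50.8716 = -0.8396

-0.8396


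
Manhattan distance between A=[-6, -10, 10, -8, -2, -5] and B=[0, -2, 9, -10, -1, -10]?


d = |-6-0| + |-10+ 2| + |10-9| + |-8+ 10| + |-2+ 1| + |-5+ 10|
  = 6 + 8 + 1 + 2 + 1 + 5
  = 23

23


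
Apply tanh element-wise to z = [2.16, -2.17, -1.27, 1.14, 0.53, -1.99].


tanh(2.16) = 0.9737
tanh(-2.17) = -0.9743
tanh(-1.27) = -0.8538
tanh(1.14) = 0.8144
tanh(0.53) = 0.4854
tanh(-1.99) = -0.9633
result = [0.9737, -0.9743, -0.8538, 0.8144, 0.4854, -0.9633]

[0.9737, -0.9743, -0.8538, 0.8144, 0.4854, -0.9633]


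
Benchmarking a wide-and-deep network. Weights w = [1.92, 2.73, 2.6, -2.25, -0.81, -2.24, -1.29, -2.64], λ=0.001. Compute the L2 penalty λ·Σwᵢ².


‖w‖₂² = (1.92)² + (2.73)² + (2.6)² + (-2.25)² + (-0.81)² + (-2.24)² + (-1.29)² + (-2.64)²
     = 3.6864 + 7.4529 + 6.76 + 5.0625 + 0.6561 + 5.0176 + 1.6641 + 6.9696
     = 37.2692
λ·‖w‖₂² = 0.001·37.2692 = 0.037269

0.037269


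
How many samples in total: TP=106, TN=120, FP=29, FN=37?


Total = TP + TN + FP + FN
= 106 + 120 + 29 + 37
= 292
(Predicted positive: 135, predicted negative: 157)

292


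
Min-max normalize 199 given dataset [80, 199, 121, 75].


min=75, max=199
(199-75)/(199-75) = 124/124 = 1.0

1.0


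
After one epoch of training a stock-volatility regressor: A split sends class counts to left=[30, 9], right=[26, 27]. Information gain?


Parent = [56, 36], H_parent = 0.9656
H_left = 0.7793 (n=39), H_right = 0.9997 (n=53)
H_children = (39/92)·0.7793 + (53/92)·0.9997 = 0.9063
IG = 0.9656 - 0.9063 = 0.0593

0.0593


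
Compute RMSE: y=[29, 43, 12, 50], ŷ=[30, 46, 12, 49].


MSE = 11/4 = 2.75
RMSE = √(11/4) = 1.6583

1.6583


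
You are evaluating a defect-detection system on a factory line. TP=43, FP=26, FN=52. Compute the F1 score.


Precision = 43/69 = 0.6232
Recall = 43/95 = 0.4526
F1 = 2·P·R/(P+R) = 2·TP/(2·TP+FP+FN) = 86/(86+26+52) = 86/164 = 0.5244

0.5244


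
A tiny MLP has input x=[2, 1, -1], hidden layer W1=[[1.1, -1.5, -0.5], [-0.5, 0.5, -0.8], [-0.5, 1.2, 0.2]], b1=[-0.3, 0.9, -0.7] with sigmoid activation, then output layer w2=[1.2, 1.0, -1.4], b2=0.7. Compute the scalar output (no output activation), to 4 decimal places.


z1[0] = (1.1)·(2) + (-1.5)·(1) + (-0.5)·(-1) - 0.3 = 0.9
z1[1] = (-0.5)·(2) + (0.5)·(1) + (-0.8)·(-1) + 0.9 = 1.2
z1[2] = (-0.5)·(2) + (1.2)·(1) + (0.2)·(-1) - 0.7 = -0.7
h = sigmoid(z1) = [0.7109, 0.7685, 0.3318]
output = (1.2)·(0.7109) + (1.0)·(0.7685) + (-1.4)·(0.3318) + 0.7 = 1.8571

1.8571


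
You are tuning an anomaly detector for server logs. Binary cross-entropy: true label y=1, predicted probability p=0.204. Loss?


BCE = -[y·ln(p) + (1-y)·ln(1-p)]
= -1·ln(0.204) - 0
= -ln(0.204) = 1.5896

1.5896


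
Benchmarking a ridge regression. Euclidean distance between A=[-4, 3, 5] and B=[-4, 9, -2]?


d = √((-4+ 4)² + (3-9)² + (5+ 2)²)
  = √(0 + 36 + 49)
  = √85 = 9.2195

9.2195


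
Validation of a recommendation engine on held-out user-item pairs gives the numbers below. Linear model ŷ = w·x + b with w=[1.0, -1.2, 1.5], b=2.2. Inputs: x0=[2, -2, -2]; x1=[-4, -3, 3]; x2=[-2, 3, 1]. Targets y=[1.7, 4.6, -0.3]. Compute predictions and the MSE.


ŷ0 = (1.0)·(2) + (-1.2)·(-2) + (1.5)·(-2) + 2.2 = 3.6
ŷ1 = (1.0)·(-4) + (-1.2)·(-3) + (1.5)·(3) + 2.2 = 6.3
ŷ2 = (1.0)·(-2) + (-1.2)·(3) + (1.5)·(1) + 2.2 = -1.9
errors² = [3.61, 2.89, 2.56]
MSE = 9.0600/3 = 3.02

3.02


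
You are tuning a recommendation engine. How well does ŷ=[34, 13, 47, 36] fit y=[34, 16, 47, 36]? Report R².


ȳ = 33.25
SS_res = Σ(y-ŷ)² = 9
SS_tot = Σ(y-ȳ)² = 494.75
R² = 1 - SS_res/SS_tot = 1 - 0.0182 = 0.9818

0.9818


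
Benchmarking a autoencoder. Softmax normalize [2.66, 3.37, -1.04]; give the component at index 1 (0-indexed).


Exponentials: e^2.66=14.2963, e^3.37=29.0785, e^-1.04=0.3535
Sum = 43.7283
Softmax = [0.3269, 0.665, 0.0081]
p[1] = 29.0785/43.7283 = 0.665

0.665


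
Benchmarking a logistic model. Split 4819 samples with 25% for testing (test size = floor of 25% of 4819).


Test = ⌊4819·25/100⌋ = 1204
Train = 4819 - 1204 = 3615

Train: 3615, Test: 1204


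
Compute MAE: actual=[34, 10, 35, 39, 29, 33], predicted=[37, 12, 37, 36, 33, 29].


Absolute errors: |34-37|=3, |10-12|=2, |35-37|=2, |39-36|=3, |29-33|=4, |33-29|=4
Sum = 18
MAE = 18/6 = 3

3


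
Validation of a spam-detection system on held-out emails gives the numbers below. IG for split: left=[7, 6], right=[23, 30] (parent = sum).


Parent = [30, 36], H_parent = 0.994
H_left = 0.9957 (n=13), H_right = 0.9874 (n=53)
H_children = (13/66)·0.9957 + (53/66)·0.9874 = 0.989
IG = 0.994 - 0.989 = 0.005

0.005


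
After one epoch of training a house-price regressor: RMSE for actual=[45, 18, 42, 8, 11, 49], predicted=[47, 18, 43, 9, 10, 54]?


MSE = 32/6 = 5.3333
RMSE = √(32/6) = 2.3094

2.3094


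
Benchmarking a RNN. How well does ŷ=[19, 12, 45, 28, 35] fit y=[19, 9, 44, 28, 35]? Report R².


ȳ = 27
SS_res = Σ(y-ŷ)² = 10
SS_tot = Σ(y-ȳ)² = 742
R² = 1 - SS_res/SS_tot = 1 - 0.0135 = 0.9865

0.9865


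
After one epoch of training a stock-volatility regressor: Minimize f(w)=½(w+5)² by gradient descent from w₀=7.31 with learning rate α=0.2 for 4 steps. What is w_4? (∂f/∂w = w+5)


step 1: grad = 7.31+5 = 12.31; w = 7.31 - 0.2·(12.31) = 4.848
step 2: grad = 4.848+5 = 9.848; w = 4.848 - 0.2·(9.848) = 2.8784
step 3: grad = 2.8784+5 = 7.8784; w = 2.8784 - 0.2·(7.8784) = 1.30272
step 4: grad = 1.30272+5 = 6.30272; w = 1.30272 - 0.2·(6.30272) = 0.042176

0.042176


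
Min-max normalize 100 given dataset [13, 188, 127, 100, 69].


min=13, max=188
(100-13)/(188-13) = 87/175 = 0.4971

0.4971


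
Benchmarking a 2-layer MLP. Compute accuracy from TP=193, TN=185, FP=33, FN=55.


Accuracy = (TP+TN)/(TP+TN+FP+FN)
= (193+185)/(466)
= 378/466 = 81.12%

81.12%


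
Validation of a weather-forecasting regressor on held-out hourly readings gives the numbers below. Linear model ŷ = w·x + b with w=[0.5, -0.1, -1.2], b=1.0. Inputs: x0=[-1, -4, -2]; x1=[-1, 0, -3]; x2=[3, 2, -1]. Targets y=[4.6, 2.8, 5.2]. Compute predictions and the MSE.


ŷ0 = (0.5)·(-1) + (-0.1)·(-4) + (-1.2)·(-2) + 1.0 = 3.3
ŷ1 = (0.5)·(-1) + (-0.1)·(0) + (-1.2)·(-3) + 1.0 = 4.1
ŷ2 = (0.5)·(3) + (-0.1)·(2) + (-1.2)·(-1) + 1.0 = 3.5
errors² = [1.69, 1.69, 2.89]
MSE = 6.2700/3 = 2.09

2.09


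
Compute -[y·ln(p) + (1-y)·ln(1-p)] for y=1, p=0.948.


BCE = -[y·ln(p) + (1-y)·ln(1-p)]
= -1·ln(0.948) - 0
= -ln(0.948) = 0.0534

0.0534


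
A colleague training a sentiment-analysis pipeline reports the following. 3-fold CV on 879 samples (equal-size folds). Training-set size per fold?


Fold size = 879/3 = 293
Training per fold = 879 - 293 = 586

586


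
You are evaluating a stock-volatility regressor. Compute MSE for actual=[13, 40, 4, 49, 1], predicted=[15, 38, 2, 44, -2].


Squared errors: (13-15)²=4, (40-38)²=4, (4-2)²=4, (49-44)²=25, (1+ 2)²=9
Sum = 46
MSE = 46/5 = 46/5

46/5


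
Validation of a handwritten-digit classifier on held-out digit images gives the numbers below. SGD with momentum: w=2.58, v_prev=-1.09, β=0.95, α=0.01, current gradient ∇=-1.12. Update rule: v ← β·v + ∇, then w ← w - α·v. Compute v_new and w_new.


v_new = 0.95·-1.09 - 1.12 = -1.0355 - 1.12 = -2.1555
w_new = 2.58 - 0.01·-2.1555 = 2.58 + 0.021555 = 2.601555

v_new=-2.1555, w_new=2.601555


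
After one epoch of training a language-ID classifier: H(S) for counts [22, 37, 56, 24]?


Probabilities: [22/139, 37/139, 56/139, 24/139] ≈ [0.1583, 0.2662, 0.4029, 0.1727]
H = -((22/139)·log₂(22/139) + (37/139)·log₂(37/139) + (56/139)·log₂(56/139) + (24/139)·log₂(24/139))
  = 1.8951 bits

1.8951 bits


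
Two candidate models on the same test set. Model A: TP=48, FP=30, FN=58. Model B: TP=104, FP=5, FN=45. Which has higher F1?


Model A: P=48/78=0.6154, R=48/106=0.4528, F1=2PR/(P+R)=2TP/(2TP+FP+FN)=96/184=0.5217
Model B: P=104/109=0.9541, R=104/149=0.698, F1=2PR/(P+R)=2TP/(2TP+FP+FN)=208/258=0.8062
0.5217 < 0.8062 → Model B

Model B


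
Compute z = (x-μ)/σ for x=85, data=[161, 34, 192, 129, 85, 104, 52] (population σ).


μ = 108.1429, σ = 52.7296
z = (85 - 108.1429)/52.7296 = -0.4389

-0.4389


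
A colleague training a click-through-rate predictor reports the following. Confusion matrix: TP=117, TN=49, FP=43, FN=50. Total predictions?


Total = TP + TN + FP + FN
= 117 + 49 + 43 + 50
= 259
(Predicted positive: 160, predicted negative: 99)

259


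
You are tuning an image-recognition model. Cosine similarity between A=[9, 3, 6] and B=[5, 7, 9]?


A·B = 9·5 + 3·7 + 6·9 = 120
‖A‖ = √126 = 11.225, ‖B‖ = √155 = 12.4499
cos = 120/(√126·√155) = 120/√19530 = 0.8587

0.8587


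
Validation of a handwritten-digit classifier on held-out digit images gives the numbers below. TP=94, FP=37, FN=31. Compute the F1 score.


Precision = 94/131 = 0.7176
Recall = 94/125 = 0.752
F1 = 2·P·R/(P+R) = 2·TP/(2·TP+FP+FN) = 188/(188+37+31) = 188/256 = 0.7344

0.7344


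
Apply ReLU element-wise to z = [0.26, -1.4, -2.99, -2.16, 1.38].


ReLU(0.26) = max(0, 0.26) = 0.26
ReLU(-1.4) = max(0, -1.4) = 0.0
ReLU(-2.99) = max(0, -2.99) = 0.0
ReLU(-2.16) = max(0, -2.16) = 0.0
ReLU(1.38) = max(0, 1.38) = 1.38
result = [0.26, 0.0, 0.0, 0.0, 1.38]

[0.26, 0.0, 0.0, 0.0, 1.38]


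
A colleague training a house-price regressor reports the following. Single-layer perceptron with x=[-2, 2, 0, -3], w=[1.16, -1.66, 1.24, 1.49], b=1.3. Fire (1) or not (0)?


z = (-2)·(1.16) + (2)·(-1.66) + (0)·(1.24) + (-3)·(1.49) + 1.3
  = -8.81
step(z) = 0 (z<0)

0


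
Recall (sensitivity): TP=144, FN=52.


Recall = TP/(TP+FN)
= 144/(144+52)
= 144/196 = 73.47%

73.47%


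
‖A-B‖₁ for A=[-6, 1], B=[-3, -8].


d = |-6+ 3| + |1+ 8|
  = 3 + 9
  = 12

12


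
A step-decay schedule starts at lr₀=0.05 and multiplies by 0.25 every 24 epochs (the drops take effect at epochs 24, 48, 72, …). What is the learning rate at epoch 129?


n_drops = ⌊129/24⌋ = 5
lr = 0.05·0.25^5 = 0.05·0.0009765625 = 0.000048828125

0.000048828125


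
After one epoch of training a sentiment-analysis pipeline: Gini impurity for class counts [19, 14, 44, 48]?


Probabilities: [19/125, 14/125, 44/125, 48/125] ≈ [0.152, 0.112, 0.352, 0.384]
Σpᵢ² = (361 + 196 + 1936 + 2304)/125² = 4797/15625
Gini = 1 - Σpᵢ² = 1 - 4797/15625 = 0.693

0.693


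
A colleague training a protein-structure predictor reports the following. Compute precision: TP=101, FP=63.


Precision = TP/(TP+FP)
= 101/(101+63)
= 101/164 = 61.59%

61.59%


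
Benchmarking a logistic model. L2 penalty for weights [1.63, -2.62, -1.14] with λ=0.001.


‖w‖₂² = (1.63)² + (-2.62)² + (-1.14)²
     = 2.6569 + 6.8644 + 1.2996
     = 10.8209
λ·‖w‖₂² = 0.001·10.8209 = 0.010821

0.010821


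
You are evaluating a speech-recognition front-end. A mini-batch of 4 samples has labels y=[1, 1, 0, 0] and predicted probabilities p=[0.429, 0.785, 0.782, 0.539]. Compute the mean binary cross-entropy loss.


L[0] = -ln(0.429) = 0.8463
L[1] = -ln(0.785) = 0.2421
L[2] = -ln(1-0.782) = -ln(0.218) = 1.5233
L[3] = -ln(1-0.539) = -ln(0.461) = 0.7744
mean = (0.8463 + 0.2421 + 1.5233 + 0.7744)/4 = 0.8465

0.8465


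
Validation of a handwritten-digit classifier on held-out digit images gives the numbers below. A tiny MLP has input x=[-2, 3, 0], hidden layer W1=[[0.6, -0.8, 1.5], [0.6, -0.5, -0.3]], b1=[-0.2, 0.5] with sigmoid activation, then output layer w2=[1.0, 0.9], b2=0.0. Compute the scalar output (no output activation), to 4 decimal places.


z1[0] = (0.6)·(-2) + (-0.8)·(3) + (1.5)·(0) - 0.2 = -3.8
z1[1] = (0.6)·(-2) + (-0.5)·(3) + (-0.3)·(0) + 0.5 = -2.2
h = sigmoid(z1) = [0.0219, 0.0998]
output = (1.0)·(0.0219) + (0.9)·(0.0998) + 0.0 = 0.1117

0.1117


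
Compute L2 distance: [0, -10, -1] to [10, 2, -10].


d = √((0-10)² + (-10-2)² + (-1+ 10)²)
  = √(100 + 144 + 81)
  = √325 = 18.0278

18.0278


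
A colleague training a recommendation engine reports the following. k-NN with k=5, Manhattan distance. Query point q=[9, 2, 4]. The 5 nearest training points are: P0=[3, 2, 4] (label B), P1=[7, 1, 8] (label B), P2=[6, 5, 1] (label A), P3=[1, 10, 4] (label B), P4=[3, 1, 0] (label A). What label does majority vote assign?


d(q,P0) = 6  (label B)
d(q,P1) = 7  (label B)
d(q,P2) = 9  (label A)
d(q,P3) = 16  (label B)
d(q,P4) = 11  (label A)
Votes: A=2, B=3
Majority → B

B


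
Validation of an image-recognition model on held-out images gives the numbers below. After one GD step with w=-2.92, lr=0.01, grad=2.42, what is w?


w_new = w - α·∇
= -2.92 - 0.01·2.42
= -2.92 - 0.0242
= -2.9442

-2.9442


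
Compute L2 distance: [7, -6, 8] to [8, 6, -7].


d = √((7-8)² + (-6-6)² + (8+ 7)²)
  = √(1 + 144 + 225)
  = √370 = 19.2354

19.2354


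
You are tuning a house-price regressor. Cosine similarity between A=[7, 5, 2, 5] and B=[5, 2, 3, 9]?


A·B = 7·5 + 5·2 + 2·3 + 5·9 = 96
‖A‖ = √103 = 10.1489, ‖B‖ = √119 = 10.9087
cos = 96/(√103·√119) = 96/√12257 = 0.8671

0.8671


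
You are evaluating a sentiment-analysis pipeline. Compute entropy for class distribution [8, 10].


Probabilities: [8/18, 10/18] ≈ [0.4444, 0.5556]
H = -((8/18)·log₂(8/18) + (10/18)·log₂(10/18))
  = 0.9911 bits

0.9911 bits


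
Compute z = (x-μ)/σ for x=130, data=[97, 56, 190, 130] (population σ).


μ = 118.25, σ = 49.0223
z = (130 - 118.25)/49.0223 = 0.2397

0.2397


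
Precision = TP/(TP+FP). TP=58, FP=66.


Precision = TP/(TP+FP)
= 58/(58+66)
= 58/124 = 46.77%

46.77%


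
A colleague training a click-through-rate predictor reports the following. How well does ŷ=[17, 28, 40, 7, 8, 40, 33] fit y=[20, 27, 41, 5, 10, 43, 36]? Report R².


ȳ = 26
SS_res = Σ(y-ŷ)² = 37
SS_tot = Σ(y-ȳ)² = 1348
R² = 1 - SS_res/SS_tot = 1 - 0.0274 = 0.9726

0.9726


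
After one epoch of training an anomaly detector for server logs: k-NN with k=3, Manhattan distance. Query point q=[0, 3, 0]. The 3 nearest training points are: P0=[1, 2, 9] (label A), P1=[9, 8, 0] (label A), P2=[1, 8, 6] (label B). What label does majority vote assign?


d(q,P0) = 11  (label A)
d(q,P1) = 14  (label A)
d(q,P2) = 12  (label B)
Votes: A=2, B=1
Majority → A

A


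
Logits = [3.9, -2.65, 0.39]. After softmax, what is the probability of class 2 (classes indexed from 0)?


Exponentials: e^3.9=49.4024, e^-2.65=0.0707, e^0.39=1.477
Sum = 50.9501
Softmax = [0.9696, 0.0014, 0.029]
p[2] = 1.477/50.9501 = 0.029

0.029


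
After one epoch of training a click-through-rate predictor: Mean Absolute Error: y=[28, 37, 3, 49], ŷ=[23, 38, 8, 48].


Absolute errors: |28-23|=5, |37-38|=1, |3-8|=5, |49-48|=1
Sum = 12
MAE = 12/4 = 3

3


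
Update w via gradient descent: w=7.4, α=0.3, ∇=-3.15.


w_new = w - α·∇
= 7.4 - 0.3·-3.15
= 7.4 + 0.945
= 8.345

8.345


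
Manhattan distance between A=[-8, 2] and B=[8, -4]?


d = |-8-8| + |2+ 4|
  = 16 + 6
  = 22

22


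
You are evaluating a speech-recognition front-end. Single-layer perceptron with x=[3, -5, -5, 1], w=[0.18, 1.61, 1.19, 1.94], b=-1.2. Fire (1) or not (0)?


z = (3)·(0.18) + (-5)·(1.61) + (-5)·(1.19) + (1)·(1.94) - 1.2
  = -12.72
step(z) = 0 (z<0)

0


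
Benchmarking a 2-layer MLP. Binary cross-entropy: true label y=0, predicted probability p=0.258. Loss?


BCE = -[y·ln(p) + (1-y)·ln(1-p)]
= -0 - 1·ln(1-0.258)
= -ln(0.742) = 0.2984

0.2984


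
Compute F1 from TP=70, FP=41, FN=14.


Precision = 70/111 = 0.6306
Recall = 70/84 = 0.8333
F1 = 2·P·R/(P+R) = 2·TP/(2·TP+FP+FN) = 140/(140+41+14) = 140/195 = 0.7179

0.7179


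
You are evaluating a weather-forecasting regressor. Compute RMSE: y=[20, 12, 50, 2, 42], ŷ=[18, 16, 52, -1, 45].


MSE = 42/5 = 8.4
RMSE = √(42/5) = 2.8983

2.8983


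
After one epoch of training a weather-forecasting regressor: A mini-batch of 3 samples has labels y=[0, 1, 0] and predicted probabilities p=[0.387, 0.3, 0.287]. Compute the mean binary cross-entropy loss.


L[0] = -ln(1-0.387) = -ln(0.613) = 0.4894
L[1] = -ln(0.3) = 1.204
L[2] = -ln(1-0.287) = -ln(0.713) = 0.3383
mean = (0.4894 + 1.204 + 0.3383)/3 = 0.6772

0.6772


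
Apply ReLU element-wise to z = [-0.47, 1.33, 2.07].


ReLU(-0.47) = max(0, -0.47) = 0.0
ReLU(1.33) = max(0, 1.33) = 1.33
ReLU(2.07) = max(0, 2.07) = 2.07
result = [0.0, 1.33, 2.07]

[0.0, 1.33, 2.07]


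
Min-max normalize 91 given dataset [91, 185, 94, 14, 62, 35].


min=14, max=185
(91-14)/(185-14) = 77/171 = 0.4503

0.4503


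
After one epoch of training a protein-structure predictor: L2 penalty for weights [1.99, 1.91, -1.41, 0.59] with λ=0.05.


‖w‖₂² = (1.99)² + (1.91)² + (-1.41)² + (0.59)²
     = 3.9601 + 3.6481 + 1.9881 + 0.3481
     = 9.9444
λ·‖w‖₂² = 0.05·9.9444 = 0.49722

0.49722


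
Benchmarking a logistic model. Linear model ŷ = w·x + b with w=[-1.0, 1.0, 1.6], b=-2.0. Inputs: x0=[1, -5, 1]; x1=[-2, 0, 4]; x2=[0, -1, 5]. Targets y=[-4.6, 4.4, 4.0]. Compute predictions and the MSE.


ŷ0 = (-1.0)·(1) + (1.0)·(-5) + (1.6)·(1) - 2.0 = -6.4
ŷ1 = (-1.0)·(-2) + (1.0)·(0) + (1.6)·(4) - 2.0 = 6.4
ŷ2 = (-1.0)·(0) + (1.0)·(-1) + (1.6)·(5) - 2.0 = 5.0
errors² = [3.24, 4.0, 1.0]
MSE = 8.2400/3 = 2.7467

2.7467


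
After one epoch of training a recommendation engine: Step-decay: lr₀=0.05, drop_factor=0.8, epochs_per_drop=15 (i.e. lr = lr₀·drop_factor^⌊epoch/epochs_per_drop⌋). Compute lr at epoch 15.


n_drops = ⌊15/15⌋ = 1
lr = 0.05·0.8^1 = 0.05·0.8 = 0.04

0.04


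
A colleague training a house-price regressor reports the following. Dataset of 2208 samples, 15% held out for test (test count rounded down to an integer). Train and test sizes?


Test = ⌊2208·15/100⌋ = 331
Train = 2208 - 331 = 1877

Train: 1877, Test: 331


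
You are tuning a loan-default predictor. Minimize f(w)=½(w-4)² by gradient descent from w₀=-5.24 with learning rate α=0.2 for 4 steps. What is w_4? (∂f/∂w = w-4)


step 1: grad = -5.24-4 = -9.24; w = -5.24 - 0.2·(-9.24) = -3.392
step 2: grad = -3.392-4 = -7.392; w = -3.392 - 0.2·(-7.392) = -1.9136
step 3: grad = -1.9136-4 = -5.9136; w = -1.9136 - 0.2·(-5.9136) = -0.73088
step 4: grad = -0.73088-4 = -4.73088; w = -0.73088 - 0.2·(-4.73088) = 0.215296

0.215296


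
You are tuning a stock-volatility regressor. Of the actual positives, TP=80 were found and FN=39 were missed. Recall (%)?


Recall = TP/(TP+FN)
= 80/(80+39)
= 80/119 = 67.23%

67.23%


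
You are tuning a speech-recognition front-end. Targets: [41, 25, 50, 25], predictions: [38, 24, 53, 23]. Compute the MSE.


Squared errors: (41-38)²=9, (25-24)²=1, (50-53)²=9, (25-23)²=4
Sum = 23
MSE = 23/4 = 23/4

23/4


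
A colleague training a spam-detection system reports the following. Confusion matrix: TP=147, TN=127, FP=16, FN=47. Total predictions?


Total = TP + TN + FP + FN
= 147 + 127 + 16 + 47
= 337
(Predicted positive: 163, predicted negative: 174)

337


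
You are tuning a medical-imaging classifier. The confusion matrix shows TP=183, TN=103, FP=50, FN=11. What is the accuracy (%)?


Accuracy = (TP+TN)/(TP+TN+FP+FN)
= (183+103)/(347)
= 286/347 = 82.42%

82.42%


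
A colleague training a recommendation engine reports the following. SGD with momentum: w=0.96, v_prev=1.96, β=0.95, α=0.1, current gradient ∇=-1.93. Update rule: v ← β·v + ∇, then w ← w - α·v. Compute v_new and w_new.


v_new = 0.95·1.96 - 1.93 = 1.862 - 1.93 = -0.068
w_new = 0.96 - 0.1·-0.068 = 0.96 + 0.0068 = 0.9668

v_new=-0.068, w_new=0.9668


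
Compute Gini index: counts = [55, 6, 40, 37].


Probabilities: [55/138, 6/138, 40/138, 37/138] ≈ [0.3986, 0.0435, 0.2899, 0.2681]
Σpᵢ² = (3025 + 36 + 1600 + 1369)/138² = 6030/19044
Gini = 1 - Σpᵢ² = 1 - 6030/19044 = 0.6834

0.6834


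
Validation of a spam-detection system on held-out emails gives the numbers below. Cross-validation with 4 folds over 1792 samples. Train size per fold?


Fold size = 1792/4 = 448
Training per fold = 1792 - 448 = 1344

1344


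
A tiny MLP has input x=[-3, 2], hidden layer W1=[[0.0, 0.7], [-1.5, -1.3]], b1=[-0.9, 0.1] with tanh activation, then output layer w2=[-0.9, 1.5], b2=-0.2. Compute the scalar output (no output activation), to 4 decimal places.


z1[0] = (0.0)·(-3) + (0.7)·(2) - 0.9 = 0.5
z1[1] = (-1.5)·(-3) + (-1.3)·(2) + 0.1 = 2.0
h = tanh(z1) = [0.4621, 0.964]
output = (-0.9)·(0.4621) + (1.5)·(0.964) - 0.2 = 0.8301

0.8301


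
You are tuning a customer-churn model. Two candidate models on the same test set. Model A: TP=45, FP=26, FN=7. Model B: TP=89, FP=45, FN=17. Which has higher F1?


Model A: P=45/71=0.6338, R=45/52=0.8654, F1=2PR/(P+R)=2TP/(2TP+FP+FN)=90/123=0.7317
Model B: P=89/134=0.6642, R=89/106=0.8396, F1=2PR/(P+R)=2TP/(2TP+FP+FN)=178/240=0.7417
0.7317 < 0.7417 → Model B

Model B


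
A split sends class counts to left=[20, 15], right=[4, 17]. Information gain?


Parent = [24, 32], H_parent = 0.9852
H_left = 0.9852 (n=35), H_right = 0.7025 (n=21)
H_children = (35/56)·0.9852 + (21/56)·0.7025 = 0.8792
IG = 0.9852 - 0.8792 = 0.106

0.106


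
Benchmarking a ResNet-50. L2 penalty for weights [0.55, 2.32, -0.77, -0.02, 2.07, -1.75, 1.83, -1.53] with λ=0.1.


‖w‖₂² = (0.55)² + (2.32)² + (-0.77)² + (-0.02)² + (2.07)² + (-1.75)² + (1.83)² + (-1.53)²
     = 0.3025 + 5.3824 + 0.5929 + 0.0004 + 4.2849 + 3.0625 + 3.3489 + 2.3409
     = 19.3154
λ·‖w‖₂² = 0.1·19.3154 = 1.93154

1.93154


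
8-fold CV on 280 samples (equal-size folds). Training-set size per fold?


Fold size = 280/8 = 35
Training per fold = 280 - 35 = 245

245


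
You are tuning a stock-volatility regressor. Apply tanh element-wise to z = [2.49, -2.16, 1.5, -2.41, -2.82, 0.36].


tanh(2.49) = 0.9863
tanh(-2.16) = -0.9737
tanh(1.5) = 0.9051
tanh(-2.41) = -0.984
tanh(-2.82) = -0.9929
tanh(0.36) = 0.3452
result = [0.9863, -0.9737, 0.9051, -0.984, -0.9929, 0.3452]

[0.9863, -0.9737, 0.9051, -0.984, -0.9929, 0.3452]


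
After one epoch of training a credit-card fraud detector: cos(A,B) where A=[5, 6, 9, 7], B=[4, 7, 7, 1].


A·B = 5·4 + 6·7 + 9·7 + 7·1 = 132
‖A‖ = √191 = 13.8203, ‖B‖ = √115 = 10.7238
cos = 132/(√191·√115) = 132/√21965 = 0.8907

0.8907


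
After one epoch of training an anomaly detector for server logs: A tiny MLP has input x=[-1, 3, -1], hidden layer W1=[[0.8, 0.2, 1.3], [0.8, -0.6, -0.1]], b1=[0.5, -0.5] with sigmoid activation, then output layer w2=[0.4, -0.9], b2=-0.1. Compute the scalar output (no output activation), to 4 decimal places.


z1[0] = (0.8)·(-1) + (0.2)·(3) + (1.3)·(-1) + 0.5 = -1.0
z1[1] = (0.8)·(-1) + (-0.6)·(3) + (-0.1)·(-1) - 0.5 = -3.0
h = sigmoid(z1) = [0.2689, 0.0474]
output = (0.4)·(0.2689) + (-0.9)·(0.0474) - 0.1 = -0.0351

-0.0351


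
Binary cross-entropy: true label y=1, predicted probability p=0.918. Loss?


BCE = -[y·ln(p) + (1-y)·ln(1-p)]
= -1·ln(0.918) - 0
= -ln(0.918) = 0.0856

0.0856


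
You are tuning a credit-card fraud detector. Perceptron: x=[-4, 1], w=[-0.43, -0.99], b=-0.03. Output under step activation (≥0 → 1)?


z = (-4)·(-0.43) + (1)·(-0.99) - 0.03
  = 0.7
step(z) = 1 (z≥0)

1


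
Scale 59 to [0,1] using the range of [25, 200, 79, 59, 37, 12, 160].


min=12, max=200
(59-12)/(200-12) = 47/188 = 0.25

0.25


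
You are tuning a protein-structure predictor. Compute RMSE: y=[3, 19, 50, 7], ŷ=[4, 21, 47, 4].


MSE = 23/4 = 5.75
RMSE = √(23/4) = 2.3979

2.3979


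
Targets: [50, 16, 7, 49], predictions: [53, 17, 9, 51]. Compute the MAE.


Absolute errors: |50-53|=3, |16-17|=1, |7-9|=2, |49-51|=2
Sum = 8
MAE = 8/4 = 2

2


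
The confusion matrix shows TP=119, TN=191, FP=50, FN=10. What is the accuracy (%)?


Accuracy = (TP+TN)/(TP+TN+FP+FN)
= (119+191)/(370)
= 310/370 = 83.78%

83.78%


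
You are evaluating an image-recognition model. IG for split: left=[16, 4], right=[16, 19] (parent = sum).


Parent = [32, 23], H_parent = 0.9806
H_left = 0.7219 (n=20), H_right = 0.9947 (n=35)
H_children = (20/55)·0.7219 + (35/55)·0.9947 = 0.8955
IG = 0.9806 - 0.8955 = 0.0851

0.0851


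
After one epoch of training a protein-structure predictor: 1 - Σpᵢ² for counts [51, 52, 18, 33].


Probabilities: [51/154, 52/154, 18/154, 33/154] ≈ [0.3312, 0.3377, 0.1169, 0.2143]
Σpᵢ² = (2601 + 2704 + 324 + 1089)/154² = 6718/23716
Gini = 1 - Σpᵢ² = 1 - 6718/23716 = 0.7167

0.7167


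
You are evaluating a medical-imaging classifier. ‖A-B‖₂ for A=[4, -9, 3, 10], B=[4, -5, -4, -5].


d = √((4-4)² + (-9+ 5)² + (3+ 4)² + (10+ 5)²)
  = √(0 + 16 + 49 + 225)
  = √290 = 17.0294

17.0294


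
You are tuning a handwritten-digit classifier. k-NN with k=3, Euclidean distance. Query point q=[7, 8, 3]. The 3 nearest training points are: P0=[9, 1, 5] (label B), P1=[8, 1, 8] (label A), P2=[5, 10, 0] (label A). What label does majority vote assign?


d(q,P0) = 7.5498  (label B)
d(q,P1) = 8.6603  (label A)
d(q,P2) = 4.1231  (label A)
Votes: A=2, B=1
Majority → A

A


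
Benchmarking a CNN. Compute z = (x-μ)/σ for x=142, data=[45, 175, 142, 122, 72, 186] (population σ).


μ = 123.6667, σ = 51.1816
z = (142 - 123.6667)/51.1816 = 0.3582

0.3582


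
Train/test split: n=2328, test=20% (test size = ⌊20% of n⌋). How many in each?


Test = ⌊2328·20/100⌋ = 465
Train = 2328 - 465 = 1863

Train: 1863, Test: 465


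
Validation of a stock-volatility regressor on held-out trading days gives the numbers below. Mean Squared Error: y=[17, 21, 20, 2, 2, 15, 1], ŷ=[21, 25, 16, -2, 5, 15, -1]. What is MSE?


Squared errors: (17-21)²=16, (21-25)²=16, (20-16)²=16, (2+ 2)²=16, (2-5)²=9, (15-15)²=0, (1+ 1)²=4
Sum = 77
MSE = 77/7 = 11

11


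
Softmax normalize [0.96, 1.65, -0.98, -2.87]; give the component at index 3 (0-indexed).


Exponentials: e^0.96=2.6117, e^1.65=5.207, e^-0.98=0.3753, e^-2.87=0.0567
Sum = 8.2507
Softmax = [0.3165, 0.6311, 0.0455, 0.0069]
p[3] = 0.0567/8.2507 = 0.0069

0.0069


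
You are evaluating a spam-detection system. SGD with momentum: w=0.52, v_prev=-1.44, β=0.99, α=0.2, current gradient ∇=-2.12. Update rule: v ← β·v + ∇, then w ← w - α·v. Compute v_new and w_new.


v_new = 0.99·-1.44 - 2.12 = -1.4256 - 2.12 = -3.5456
w_new = 0.52 - 0.2·-3.5456 = 0.52 + 0.70912 = 1.22912

v_new=-3.5456, w_new=1.22912


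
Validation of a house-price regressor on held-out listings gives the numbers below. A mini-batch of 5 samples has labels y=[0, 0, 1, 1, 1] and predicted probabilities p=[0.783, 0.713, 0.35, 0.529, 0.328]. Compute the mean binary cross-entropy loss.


L[0] = -ln(1-0.783) = -ln(0.217) = 1.5279
L[1] = -ln(1-0.713) = -ln(0.287) = 1.2483
L[2] = -ln(0.35) = 1.0498
L[3] = -ln(0.529) = 0.6368
L[4] = -ln(0.328) = 1.1147
mean = (1.5279 + 1.2483 + 1.0498 + 0.6368 + 1.1147)/5 = 1.1155

1.1155


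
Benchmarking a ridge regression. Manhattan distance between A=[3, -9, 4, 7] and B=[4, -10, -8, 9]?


d = |3-4| + |-9+ 10| + |4+ 8| + |7-9|
  = 1 + 1 + 12 + 2
  = 16

16


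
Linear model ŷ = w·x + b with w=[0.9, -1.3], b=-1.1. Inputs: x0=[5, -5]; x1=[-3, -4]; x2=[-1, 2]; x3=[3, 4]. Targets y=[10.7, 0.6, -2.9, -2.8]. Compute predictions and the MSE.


ŷ0 = (0.9)·(5) + (-1.3)·(-5) - 1.1 = 9.9
ŷ1 = (0.9)·(-3) + (-1.3)·(-4) - 1.1 = 1.4
ŷ2 = (0.9)·(-1) + (-1.3)·(2) - 1.1 = -4.6
ŷ3 = (0.9)·(3) + (-1.3)·(4) - 1.1 = -3.6
errors² = [0.64, 0.64, 2.89, 0.64]
MSE = 4.8100/4 = 1.2025

1.2025


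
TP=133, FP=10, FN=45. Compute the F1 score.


Precision = 133/143 = 0.9301
Recall = 133/178 = 0.7472
F1 = 2·P·R/(P+R) = 2·TP/(2·TP+FP+FN) = 266/(266+10+45) = 266/321 = 0.8287

0.8287


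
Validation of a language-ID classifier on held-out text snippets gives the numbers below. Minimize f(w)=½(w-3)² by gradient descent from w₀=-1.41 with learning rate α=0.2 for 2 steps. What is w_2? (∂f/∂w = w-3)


step 1: grad = -1.41-3 = -4.41; w = -1.41 - 0.2·(-4.41) = -0.528
step 2: grad = -0.528-3 = -3.528; w = -0.528 - 0.2·(-3.528) = 0.1776

0.1776
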